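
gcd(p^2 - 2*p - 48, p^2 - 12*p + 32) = p - 8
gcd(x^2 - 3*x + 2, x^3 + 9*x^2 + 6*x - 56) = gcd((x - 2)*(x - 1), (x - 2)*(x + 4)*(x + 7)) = x - 2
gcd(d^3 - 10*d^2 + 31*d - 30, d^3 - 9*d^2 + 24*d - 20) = d^2 - 7*d + 10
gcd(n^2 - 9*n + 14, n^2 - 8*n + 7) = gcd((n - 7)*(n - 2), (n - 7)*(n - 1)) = n - 7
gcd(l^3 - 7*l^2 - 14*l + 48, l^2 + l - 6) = l^2 + l - 6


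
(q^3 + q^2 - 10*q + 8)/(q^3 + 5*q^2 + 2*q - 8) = (q - 2)/(q + 2)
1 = 1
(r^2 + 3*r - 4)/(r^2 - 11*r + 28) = (r^2 + 3*r - 4)/(r^2 - 11*r + 28)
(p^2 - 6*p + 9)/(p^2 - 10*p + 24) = (p^2 - 6*p + 9)/(p^2 - 10*p + 24)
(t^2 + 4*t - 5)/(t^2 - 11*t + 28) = (t^2 + 4*t - 5)/(t^2 - 11*t + 28)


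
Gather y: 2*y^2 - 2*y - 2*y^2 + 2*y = 0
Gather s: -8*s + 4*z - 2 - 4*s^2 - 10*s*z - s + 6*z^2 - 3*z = -4*s^2 + s*(-10*z - 9) + 6*z^2 + z - 2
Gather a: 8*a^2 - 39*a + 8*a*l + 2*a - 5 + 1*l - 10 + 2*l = 8*a^2 + a*(8*l - 37) + 3*l - 15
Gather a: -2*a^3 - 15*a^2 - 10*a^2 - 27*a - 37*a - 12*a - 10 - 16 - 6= -2*a^3 - 25*a^2 - 76*a - 32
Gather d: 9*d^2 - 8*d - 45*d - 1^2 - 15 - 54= 9*d^2 - 53*d - 70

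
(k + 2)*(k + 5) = k^2 + 7*k + 10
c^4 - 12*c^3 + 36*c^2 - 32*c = c*(c - 8)*(c - 2)^2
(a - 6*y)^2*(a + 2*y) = a^3 - 10*a^2*y + 12*a*y^2 + 72*y^3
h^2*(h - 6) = h^3 - 6*h^2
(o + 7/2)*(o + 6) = o^2 + 19*o/2 + 21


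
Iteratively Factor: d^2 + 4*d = (d)*(d + 4)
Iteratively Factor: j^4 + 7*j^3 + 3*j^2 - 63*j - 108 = (j + 4)*(j^3 + 3*j^2 - 9*j - 27) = (j + 3)*(j + 4)*(j^2 - 9) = (j - 3)*(j + 3)*(j + 4)*(j + 3)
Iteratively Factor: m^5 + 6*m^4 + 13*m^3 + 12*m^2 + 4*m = (m + 1)*(m^4 + 5*m^3 + 8*m^2 + 4*m) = (m + 1)*(m + 2)*(m^3 + 3*m^2 + 2*m) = (m + 1)^2*(m + 2)*(m^2 + 2*m) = m*(m + 1)^2*(m + 2)*(m + 2)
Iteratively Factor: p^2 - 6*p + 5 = (p - 5)*(p - 1)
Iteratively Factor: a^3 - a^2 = (a)*(a^2 - a) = a^2*(a - 1)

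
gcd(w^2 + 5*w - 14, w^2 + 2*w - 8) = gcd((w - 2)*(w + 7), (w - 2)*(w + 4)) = w - 2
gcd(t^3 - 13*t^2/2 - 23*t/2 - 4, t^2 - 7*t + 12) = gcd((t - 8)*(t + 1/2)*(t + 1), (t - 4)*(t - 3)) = 1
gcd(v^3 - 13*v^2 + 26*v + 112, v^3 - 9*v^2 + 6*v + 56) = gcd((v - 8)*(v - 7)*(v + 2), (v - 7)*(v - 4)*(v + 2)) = v^2 - 5*v - 14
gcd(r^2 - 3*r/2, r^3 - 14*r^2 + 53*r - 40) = 1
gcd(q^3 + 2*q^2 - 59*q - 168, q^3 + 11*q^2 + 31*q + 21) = q^2 + 10*q + 21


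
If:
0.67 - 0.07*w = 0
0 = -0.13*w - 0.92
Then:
No Solution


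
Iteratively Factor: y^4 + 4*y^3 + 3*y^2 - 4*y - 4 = (y + 1)*(y^3 + 3*y^2 - 4) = (y - 1)*(y + 1)*(y^2 + 4*y + 4) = (y - 1)*(y + 1)*(y + 2)*(y + 2)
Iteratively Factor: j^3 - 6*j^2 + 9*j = (j - 3)*(j^2 - 3*j) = (j - 3)^2*(j)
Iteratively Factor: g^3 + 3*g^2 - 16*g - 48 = (g + 3)*(g^2 - 16) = (g + 3)*(g + 4)*(g - 4)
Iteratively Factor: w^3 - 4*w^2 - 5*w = (w - 5)*(w^2 + w) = w*(w - 5)*(w + 1)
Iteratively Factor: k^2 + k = (k)*(k + 1)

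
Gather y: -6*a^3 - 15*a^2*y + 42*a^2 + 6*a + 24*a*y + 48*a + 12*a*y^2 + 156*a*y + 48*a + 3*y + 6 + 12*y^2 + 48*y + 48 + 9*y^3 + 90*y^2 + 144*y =-6*a^3 + 42*a^2 + 102*a + 9*y^3 + y^2*(12*a + 102) + y*(-15*a^2 + 180*a + 195) + 54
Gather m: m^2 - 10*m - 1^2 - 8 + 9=m^2 - 10*m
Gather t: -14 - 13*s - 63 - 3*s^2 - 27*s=-3*s^2 - 40*s - 77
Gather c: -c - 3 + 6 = 3 - c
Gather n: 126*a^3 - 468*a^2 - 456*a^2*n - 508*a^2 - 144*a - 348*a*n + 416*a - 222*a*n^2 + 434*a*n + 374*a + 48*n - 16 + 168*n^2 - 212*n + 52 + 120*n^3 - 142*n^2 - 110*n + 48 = 126*a^3 - 976*a^2 + 646*a + 120*n^3 + n^2*(26 - 222*a) + n*(-456*a^2 + 86*a - 274) + 84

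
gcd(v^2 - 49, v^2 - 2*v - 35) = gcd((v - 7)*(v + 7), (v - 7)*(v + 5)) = v - 7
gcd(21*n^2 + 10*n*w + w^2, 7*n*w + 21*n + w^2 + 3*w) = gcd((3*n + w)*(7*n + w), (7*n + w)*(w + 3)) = 7*n + w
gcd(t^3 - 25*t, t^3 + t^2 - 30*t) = t^2 - 5*t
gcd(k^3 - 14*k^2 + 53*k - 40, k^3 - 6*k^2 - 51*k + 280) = k^2 - 13*k + 40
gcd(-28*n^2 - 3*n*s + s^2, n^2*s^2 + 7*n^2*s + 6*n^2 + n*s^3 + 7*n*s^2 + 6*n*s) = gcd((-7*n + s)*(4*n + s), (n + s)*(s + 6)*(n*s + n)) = 1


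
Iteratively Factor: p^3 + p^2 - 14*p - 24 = (p + 3)*(p^2 - 2*p - 8) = (p - 4)*(p + 3)*(p + 2)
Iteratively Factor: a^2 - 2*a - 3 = (a + 1)*(a - 3)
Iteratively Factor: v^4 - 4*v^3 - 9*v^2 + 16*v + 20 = (v - 5)*(v^3 + v^2 - 4*v - 4) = (v - 5)*(v + 2)*(v^2 - v - 2) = (v - 5)*(v + 1)*(v + 2)*(v - 2)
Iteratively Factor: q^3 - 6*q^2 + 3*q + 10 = (q - 5)*(q^2 - q - 2) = (q - 5)*(q - 2)*(q + 1)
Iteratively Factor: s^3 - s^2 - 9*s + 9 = (s - 3)*(s^2 + 2*s - 3) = (s - 3)*(s + 3)*(s - 1)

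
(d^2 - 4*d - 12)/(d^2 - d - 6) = (d - 6)/(d - 3)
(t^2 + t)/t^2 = (t + 1)/t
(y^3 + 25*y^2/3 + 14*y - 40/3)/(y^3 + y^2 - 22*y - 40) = (3*y^2 + 13*y - 10)/(3*(y^2 - 3*y - 10))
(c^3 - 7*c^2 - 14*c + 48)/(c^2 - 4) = (c^2 - 5*c - 24)/(c + 2)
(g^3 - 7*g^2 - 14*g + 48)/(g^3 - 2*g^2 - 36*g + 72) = (g^2 - 5*g - 24)/(g^2 - 36)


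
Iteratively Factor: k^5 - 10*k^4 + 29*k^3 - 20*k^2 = (k - 4)*(k^4 - 6*k^3 + 5*k^2) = (k - 5)*(k - 4)*(k^3 - k^2) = k*(k - 5)*(k - 4)*(k^2 - k) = k*(k - 5)*(k - 4)*(k - 1)*(k)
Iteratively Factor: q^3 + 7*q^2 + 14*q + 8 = (q + 1)*(q^2 + 6*q + 8) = (q + 1)*(q + 2)*(q + 4)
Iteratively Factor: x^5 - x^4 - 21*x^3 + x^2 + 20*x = (x)*(x^4 - x^3 - 21*x^2 + x + 20) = x*(x - 1)*(x^3 - 21*x - 20) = x*(x - 5)*(x - 1)*(x^2 + 5*x + 4) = x*(x - 5)*(x - 1)*(x + 4)*(x + 1)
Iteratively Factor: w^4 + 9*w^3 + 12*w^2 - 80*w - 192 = (w + 4)*(w^3 + 5*w^2 - 8*w - 48) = (w + 4)^2*(w^2 + w - 12) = (w - 3)*(w + 4)^2*(w + 4)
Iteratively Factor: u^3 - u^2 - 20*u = (u - 5)*(u^2 + 4*u) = (u - 5)*(u + 4)*(u)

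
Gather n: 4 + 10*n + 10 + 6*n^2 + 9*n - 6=6*n^2 + 19*n + 8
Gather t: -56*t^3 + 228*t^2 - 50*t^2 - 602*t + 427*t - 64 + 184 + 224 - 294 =-56*t^3 + 178*t^2 - 175*t + 50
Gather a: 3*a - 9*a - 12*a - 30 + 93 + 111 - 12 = 162 - 18*a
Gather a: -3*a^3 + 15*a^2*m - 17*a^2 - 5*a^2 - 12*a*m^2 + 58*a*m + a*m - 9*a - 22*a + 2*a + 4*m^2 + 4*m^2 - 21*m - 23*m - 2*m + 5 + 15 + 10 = -3*a^3 + a^2*(15*m - 22) + a*(-12*m^2 + 59*m - 29) + 8*m^2 - 46*m + 30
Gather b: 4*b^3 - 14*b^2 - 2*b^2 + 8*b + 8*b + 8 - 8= 4*b^3 - 16*b^2 + 16*b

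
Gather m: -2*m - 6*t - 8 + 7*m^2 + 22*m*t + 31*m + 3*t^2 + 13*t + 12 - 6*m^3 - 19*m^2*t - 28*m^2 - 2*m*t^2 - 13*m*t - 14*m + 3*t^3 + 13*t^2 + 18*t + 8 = -6*m^3 + m^2*(-19*t - 21) + m*(-2*t^2 + 9*t + 15) + 3*t^3 + 16*t^2 + 25*t + 12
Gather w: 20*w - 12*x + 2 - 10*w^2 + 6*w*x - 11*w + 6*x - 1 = -10*w^2 + w*(6*x + 9) - 6*x + 1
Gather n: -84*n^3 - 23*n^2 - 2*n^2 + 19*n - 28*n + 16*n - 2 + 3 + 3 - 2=-84*n^3 - 25*n^2 + 7*n + 2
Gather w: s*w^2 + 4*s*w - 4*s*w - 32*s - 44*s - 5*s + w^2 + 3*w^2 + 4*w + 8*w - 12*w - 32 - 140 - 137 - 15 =-81*s + w^2*(s + 4) - 324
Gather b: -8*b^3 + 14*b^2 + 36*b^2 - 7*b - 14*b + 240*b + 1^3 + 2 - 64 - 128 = -8*b^3 + 50*b^2 + 219*b - 189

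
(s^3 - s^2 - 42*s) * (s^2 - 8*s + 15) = s^5 - 9*s^4 - 19*s^3 + 321*s^2 - 630*s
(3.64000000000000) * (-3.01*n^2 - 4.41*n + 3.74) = -10.9564*n^2 - 16.0524*n + 13.6136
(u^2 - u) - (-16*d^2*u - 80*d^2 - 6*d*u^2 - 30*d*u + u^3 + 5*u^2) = 16*d^2*u + 80*d^2 + 6*d*u^2 + 30*d*u - u^3 - 4*u^2 - u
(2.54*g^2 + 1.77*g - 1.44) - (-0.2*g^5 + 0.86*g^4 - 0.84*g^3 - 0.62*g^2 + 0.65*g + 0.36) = 0.2*g^5 - 0.86*g^4 + 0.84*g^3 + 3.16*g^2 + 1.12*g - 1.8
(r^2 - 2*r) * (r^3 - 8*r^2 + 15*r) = r^5 - 10*r^4 + 31*r^3 - 30*r^2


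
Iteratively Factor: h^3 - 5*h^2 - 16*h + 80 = (h - 4)*(h^2 - h - 20) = (h - 5)*(h - 4)*(h + 4)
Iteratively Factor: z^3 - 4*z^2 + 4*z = (z - 2)*(z^2 - 2*z) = (z - 2)^2*(z)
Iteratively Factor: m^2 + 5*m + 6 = (m + 3)*(m + 2)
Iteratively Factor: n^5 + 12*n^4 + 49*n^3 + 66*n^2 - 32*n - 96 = (n + 2)*(n^4 + 10*n^3 + 29*n^2 + 8*n - 48) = (n - 1)*(n + 2)*(n^3 + 11*n^2 + 40*n + 48) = (n - 1)*(n + 2)*(n + 4)*(n^2 + 7*n + 12) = (n - 1)*(n + 2)*(n + 4)^2*(n + 3)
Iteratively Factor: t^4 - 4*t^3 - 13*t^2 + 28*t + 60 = (t - 5)*(t^3 + t^2 - 8*t - 12) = (t - 5)*(t + 2)*(t^2 - t - 6) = (t - 5)*(t - 3)*(t + 2)*(t + 2)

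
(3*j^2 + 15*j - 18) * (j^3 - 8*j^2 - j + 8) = 3*j^5 - 9*j^4 - 141*j^3 + 153*j^2 + 138*j - 144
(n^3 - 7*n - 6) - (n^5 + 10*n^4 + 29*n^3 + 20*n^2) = -n^5 - 10*n^4 - 28*n^3 - 20*n^2 - 7*n - 6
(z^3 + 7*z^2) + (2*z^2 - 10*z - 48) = z^3 + 9*z^2 - 10*z - 48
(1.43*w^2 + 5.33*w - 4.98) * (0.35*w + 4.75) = 0.5005*w^3 + 8.658*w^2 + 23.5745*w - 23.655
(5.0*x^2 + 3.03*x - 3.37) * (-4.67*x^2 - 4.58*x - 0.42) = -23.35*x^4 - 37.0501*x^3 - 0.2395*x^2 + 14.162*x + 1.4154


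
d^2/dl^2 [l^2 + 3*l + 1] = 2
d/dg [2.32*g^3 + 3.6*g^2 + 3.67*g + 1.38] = 6.96*g^2 + 7.2*g + 3.67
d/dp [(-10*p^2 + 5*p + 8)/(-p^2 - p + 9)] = (15*p^2 - 164*p + 53)/(p^4 + 2*p^3 - 17*p^2 - 18*p + 81)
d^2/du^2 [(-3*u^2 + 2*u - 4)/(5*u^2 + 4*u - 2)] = 20*(11*u^3 - 39*u^2 - 18*u - 10)/(125*u^6 + 300*u^5 + 90*u^4 - 176*u^3 - 36*u^2 + 48*u - 8)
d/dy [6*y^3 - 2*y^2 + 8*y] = 18*y^2 - 4*y + 8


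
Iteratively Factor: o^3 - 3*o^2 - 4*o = (o - 4)*(o^2 + o) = (o - 4)*(o + 1)*(o)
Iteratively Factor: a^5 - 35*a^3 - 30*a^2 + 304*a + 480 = (a + 2)*(a^4 - 2*a^3 - 31*a^2 + 32*a + 240) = (a + 2)*(a + 3)*(a^3 - 5*a^2 - 16*a + 80) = (a - 5)*(a + 2)*(a + 3)*(a^2 - 16) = (a - 5)*(a - 4)*(a + 2)*(a + 3)*(a + 4)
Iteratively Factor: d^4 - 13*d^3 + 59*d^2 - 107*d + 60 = (d - 4)*(d^3 - 9*d^2 + 23*d - 15) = (d - 5)*(d - 4)*(d^2 - 4*d + 3) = (d - 5)*(d - 4)*(d - 3)*(d - 1)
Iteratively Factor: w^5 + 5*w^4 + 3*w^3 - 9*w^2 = (w + 3)*(w^4 + 2*w^3 - 3*w^2) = w*(w + 3)*(w^3 + 2*w^2 - 3*w) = w*(w - 1)*(w + 3)*(w^2 + 3*w) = w*(w - 1)*(w + 3)^2*(w)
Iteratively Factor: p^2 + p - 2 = (p + 2)*(p - 1)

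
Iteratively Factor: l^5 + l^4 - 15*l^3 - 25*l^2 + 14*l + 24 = (l + 2)*(l^4 - l^3 - 13*l^2 + l + 12) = (l + 1)*(l + 2)*(l^3 - 2*l^2 - 11*l + 12) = (l + 1)*(l + 2)*(l + 3)*(l^2 - 5*l + 4) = (l - 4)*(l + 1)*(l + 2)*(l + 3)*(l - 1)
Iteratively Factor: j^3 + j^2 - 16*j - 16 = (j + 1)*(j^2 - 16) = (j + 1)*(j + 4)*(j - 4)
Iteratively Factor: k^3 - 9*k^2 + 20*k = (k - 5)*(k^2 - 4*k) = (k - 5)*(k - 4)*(k)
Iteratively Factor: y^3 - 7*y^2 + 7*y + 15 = (y - 5)*(y^2 - 2*y - 3) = (y - 5)*(y - 3)*(y + 1)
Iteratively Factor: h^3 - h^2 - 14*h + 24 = (h + 4)*(h^2 - 5*h + 6) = (h - 3)*(h + 4)*(h - 2)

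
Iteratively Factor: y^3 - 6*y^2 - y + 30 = (y - 3)*(y^2 - 3*y - 10) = (y - 3)*(y + 2)*(y - 5)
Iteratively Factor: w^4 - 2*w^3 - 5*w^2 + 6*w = (w + 2)*(w^3 - 4*w^2 + 3*w) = (w - 3)*(w + 2)*(w^2 - w) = w*(w - 3)*(w + 2)*(w - 1)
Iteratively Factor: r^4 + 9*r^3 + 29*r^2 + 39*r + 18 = (r + 2)*(r^3 + 7*r^2 + 15*r + 9) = (r + 2)*(r + 3)*(r^2 + 4*r + 3) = (r + 1)*(r + 2)*(r + 3)*(r + 3)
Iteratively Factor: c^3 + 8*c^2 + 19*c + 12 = (c + 1)*(c^2 + 7*c + 12) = (c + 1)*(c + 4)*(c + 3)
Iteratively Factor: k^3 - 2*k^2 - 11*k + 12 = (k - 4)*(k^2 + 2*k - 3) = (k - 4)*(k - 1)*(k + 3)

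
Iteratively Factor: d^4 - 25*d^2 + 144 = (d - 3)*(d^3 + 3*d^2 - 16*d - 48) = (d - 3)*(d + 3)*(d^2 - 16) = (d - 4)*(d - 3)*(d + 3)*(d + 4)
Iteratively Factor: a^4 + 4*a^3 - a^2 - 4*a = (a)*(a^3 + 4*a^2 - a - 4) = a*(a - 1)*(a^2 + 5*a + 4) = a*(a - 1)*(a + 1)*(a + 4)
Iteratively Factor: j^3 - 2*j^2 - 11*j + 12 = (j - 4)*(j^2 + 2*j - 3) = (j - 4)*(j - 1)*(j + 3)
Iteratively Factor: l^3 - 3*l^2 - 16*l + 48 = (l - 3)*(l^2 - 16) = (l - 4)*(l - 3)*(l + 4)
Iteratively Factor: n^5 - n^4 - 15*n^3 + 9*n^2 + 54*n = (n - 3)*(n^4 + 2*n^3 - 9*n^2 - 18*n) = (n - 3)*(n + 2)*(n^3 - 9*n) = (n - 3)*(n + 2)*(n + 3)*(n^2 - 3*n) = (n - 3)^2*(n + 2)*(n + 3)*(n)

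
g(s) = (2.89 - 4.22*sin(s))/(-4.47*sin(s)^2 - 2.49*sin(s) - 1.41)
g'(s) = (2.89 - 4.22*sin(s))*(8.94*sin(s)*cos(s) + 2.49*cos(s))/(-4.47*sin(s)^2 - 2.49*sin(s) - 1.41)^2 - 4.22*cos(s)/(-4.47*sin(s)^2 - 2.49*sin(s) - 1.41)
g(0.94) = 0.08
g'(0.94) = 0.32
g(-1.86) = -2.22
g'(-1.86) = 0.84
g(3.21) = -2.52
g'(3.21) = -7.09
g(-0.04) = -2.32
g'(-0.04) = 6.95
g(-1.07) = -2.47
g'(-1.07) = -1.62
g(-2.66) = -3.99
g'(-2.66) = 1.72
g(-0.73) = -3.28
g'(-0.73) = -3.08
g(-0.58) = -3.75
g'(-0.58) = -2.90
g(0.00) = -2.05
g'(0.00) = 6.61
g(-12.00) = -0.16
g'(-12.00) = 1.12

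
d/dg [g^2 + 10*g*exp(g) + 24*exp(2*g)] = 10*g*exp(g) + 2*g + 48*exp(2*g) + 10*exp(g)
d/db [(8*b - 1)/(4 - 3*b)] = 29/(3*b - 4)^2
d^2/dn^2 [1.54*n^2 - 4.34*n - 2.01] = 3.08000000000000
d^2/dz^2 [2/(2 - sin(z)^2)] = 4*(2*sin(z)^4 + sin(z)^2 - 2)/(sin(z)^2 - 2)^3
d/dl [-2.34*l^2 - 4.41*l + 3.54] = -4.68*l - 4.41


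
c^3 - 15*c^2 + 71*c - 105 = (c - 7)*(c - 5)*(c - 3)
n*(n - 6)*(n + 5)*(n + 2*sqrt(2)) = n^4 - n^3 + 2*sqrt(2)*n^3 - 30*n^2 - 2*sqrt(2)*n^2 - 60*sqrt(2)*n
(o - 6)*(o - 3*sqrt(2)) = o^2 - 6*o - 3*sqrt(2)*o + 18*sqrt(2)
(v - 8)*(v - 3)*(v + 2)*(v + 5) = v^4 - 4*v^3 - 43*v^2 + 58*v + 240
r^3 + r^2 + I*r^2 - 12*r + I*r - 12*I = (r - 3)*(r + 4)*(r + I)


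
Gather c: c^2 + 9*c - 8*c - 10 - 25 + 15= c^2 + c - 20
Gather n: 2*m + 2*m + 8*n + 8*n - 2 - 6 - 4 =4*m + 16*n - 12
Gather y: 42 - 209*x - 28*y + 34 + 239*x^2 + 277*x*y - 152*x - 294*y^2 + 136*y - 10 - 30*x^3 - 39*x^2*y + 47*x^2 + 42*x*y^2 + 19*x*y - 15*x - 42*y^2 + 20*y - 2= -30*x^3 + 286*x^2 - 376*x + y^2*(42*x - 336) + y*(-39*x^2 + 296*x + 128) + 64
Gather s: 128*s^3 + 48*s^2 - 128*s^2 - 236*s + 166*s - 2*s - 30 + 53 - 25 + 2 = 128*s^3 - 80*s^2 - 72*s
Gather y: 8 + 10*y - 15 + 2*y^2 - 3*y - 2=2*y^2 + 7*y - 9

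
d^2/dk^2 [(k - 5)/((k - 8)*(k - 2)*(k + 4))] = 6*(k^5 - 16*k^4 + 100*k^3 - 188*k^2 - 16*k - 1088)/(k^9 - 18*k^8 + 36*k^7 + 840*k^6 - 3168*k^5 - 12672*k^4 + 53760*k^3 + 36864*k^2 - 294912*k + 262144)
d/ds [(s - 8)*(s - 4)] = 2*s - 12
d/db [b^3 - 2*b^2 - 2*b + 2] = 3*b^2 - 4*b - 2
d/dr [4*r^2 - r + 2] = 8*r - 1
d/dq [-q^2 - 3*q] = -2*q - 3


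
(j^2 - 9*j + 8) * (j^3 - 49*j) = j^5 - 9*j^4 - 41*j^3 + 441*j^2 - 392*j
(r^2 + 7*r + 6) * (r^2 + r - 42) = r^4 + 8*r^3 - 29*r^2 - 288*r - 252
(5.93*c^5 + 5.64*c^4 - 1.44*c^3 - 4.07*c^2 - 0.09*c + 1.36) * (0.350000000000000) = 2.0755*c^5 + 1.974*c^4 - 0.504*c^3 - 1.4245*c^2 - 0.0315*c + 0.476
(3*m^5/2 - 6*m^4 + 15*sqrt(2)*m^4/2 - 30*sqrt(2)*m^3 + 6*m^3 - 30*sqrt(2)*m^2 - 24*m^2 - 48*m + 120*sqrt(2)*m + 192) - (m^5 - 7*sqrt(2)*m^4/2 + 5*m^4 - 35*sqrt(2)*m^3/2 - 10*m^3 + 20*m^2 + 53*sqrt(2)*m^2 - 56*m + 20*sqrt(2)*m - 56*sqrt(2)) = m^5/2 - 11*m^4 + 11*sqrt(2)*m^4 - 25*sqrt(2)*m^3/2 + 16*m^3 - 83*sqrt(2)*m^2 - 44*m^2 + 8*m + 100*sqrt(2)*m + 56*sqrt(2) + 192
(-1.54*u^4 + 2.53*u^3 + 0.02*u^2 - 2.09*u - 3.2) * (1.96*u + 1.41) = -3.0184*u^5 + 2.7874*u^4 + 3.6065*u^3 - 4.0682*u^2 - 9.2189*u - 4.512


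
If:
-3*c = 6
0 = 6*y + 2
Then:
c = -2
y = -1/3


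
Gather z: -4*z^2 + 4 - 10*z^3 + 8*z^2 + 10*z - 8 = -10*z^3 + 4*z^2 + 10*z - 4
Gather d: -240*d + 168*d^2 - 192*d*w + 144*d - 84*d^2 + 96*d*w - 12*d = 84*d^2 + d*(-96*w - 108)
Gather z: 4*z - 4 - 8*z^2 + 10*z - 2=-8*z^2 + 14*z - 6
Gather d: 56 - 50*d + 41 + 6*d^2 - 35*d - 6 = 6*d^2 - 85*d + 91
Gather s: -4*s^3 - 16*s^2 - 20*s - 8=-4*s^3 - 16*s^2 - 20*s - 8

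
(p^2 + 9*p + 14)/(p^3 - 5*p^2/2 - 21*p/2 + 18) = 2*(p^2 + 9*p + 14)/(2*p^3 - 5*p^2 - 21*p + 36)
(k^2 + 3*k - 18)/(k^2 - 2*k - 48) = (k - 3)/(k - 8)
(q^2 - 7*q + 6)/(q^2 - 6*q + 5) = (q - 6)/(q - 5)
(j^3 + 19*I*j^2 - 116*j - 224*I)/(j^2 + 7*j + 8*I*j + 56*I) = (j^2 + 11*I*j - 28)/(j + 7)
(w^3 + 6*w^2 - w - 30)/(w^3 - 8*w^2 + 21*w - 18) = (w^2 + 8*w + 15)/(w^2 - 6*w + 9)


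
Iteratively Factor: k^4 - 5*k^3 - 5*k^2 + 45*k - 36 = (k - 4)*(k^3 - k^2 - 9*k + 9) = (k - 4)*(k - 3)*(k^2 + 2*k - 3) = (k - 4)*(k - 3)*(k - 1)*(k + 3)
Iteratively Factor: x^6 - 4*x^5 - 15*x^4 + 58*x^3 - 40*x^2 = (x)*(x^5 - 4*x^4 - 15*x^3 + 58*x^2 - 40*x) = x^2*(x^4 - 4*x^3 - 15*x^2 + 58*x - 40) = x^2*(x - 5)*(x^3 + x^2 - 10*x + 8) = x^2*(x - 5)*(x - 1)*(x^2 + 2*x - 8) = x^2*(x - 5)*(x - 1)*(x + 4)*(x - 2)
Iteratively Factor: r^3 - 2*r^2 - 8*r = (r + 2)*(r^2 - 4*r) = (r - 4)*(r + 2)*(r)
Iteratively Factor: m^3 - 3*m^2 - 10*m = (m)*(m^2 - 3*m - 10) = m*(m - 5)*(m + 2)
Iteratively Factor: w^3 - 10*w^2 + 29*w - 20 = (w - 1)*(w^2 - 9*w + 20) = (w - 5)*(w - 1)*(w - 4)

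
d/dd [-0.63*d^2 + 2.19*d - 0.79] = 2.19 - 1.26*d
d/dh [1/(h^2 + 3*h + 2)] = (-2*h - 3)/(h^2 + 3*h + 2)^2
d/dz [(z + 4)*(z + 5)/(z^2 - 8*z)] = (-17*z^2 - 40*z + 160)/(z^2*(z^2 - 16*z + 64))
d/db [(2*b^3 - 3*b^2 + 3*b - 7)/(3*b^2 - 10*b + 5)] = (6*b^4 - 40*b^3 + 51*b^2 + 12*b - 55)/(9*b^4 - 60*b^3 + 130*b^2 - 100*b + 25)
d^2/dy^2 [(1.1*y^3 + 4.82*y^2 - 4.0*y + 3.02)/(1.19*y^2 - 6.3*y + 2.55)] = (1.77635683940025e-15*y^5 - 7.105427357601e-15*y^4 + 141.58438*y^3 - 168.127008*y^2 - 20.10114*y + 155.56332)/(1.685159*y^6 - 26.76429*y^5 + 152.526465*y^4 - 364.7511*y^3 + 326.842425*y^2 - 122.89725*y + 16.581375)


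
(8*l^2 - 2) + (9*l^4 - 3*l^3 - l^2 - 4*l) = 9*l^4 - 3*l^3 + 7*l^2 - 4*l - 2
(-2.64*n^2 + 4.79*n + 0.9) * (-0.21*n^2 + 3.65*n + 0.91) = 0.5544*n^4 - 10.6419*n^3 + 14.8921*n^2 + 7.6439*n + 0.819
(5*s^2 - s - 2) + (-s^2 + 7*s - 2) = 4*s^2 + 6*s - 4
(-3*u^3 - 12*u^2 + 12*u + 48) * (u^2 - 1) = -3*u^5 - 12*u^4 + 15*u^3 + 60*u^2 - 12*u - 48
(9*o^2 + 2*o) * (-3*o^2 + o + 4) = -27*o^4 + 3*o^3 + 38*o^2 + 8*o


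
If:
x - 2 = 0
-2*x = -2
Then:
No Solution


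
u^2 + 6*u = u*(u + 6)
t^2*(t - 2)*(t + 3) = t^4 + t^3 - 6*t^2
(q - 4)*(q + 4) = q^2 - 16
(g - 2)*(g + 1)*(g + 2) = g^3 + g^2 - 4*g - 4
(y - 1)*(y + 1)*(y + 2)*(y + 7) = y^4 + 9*y^3 + 13*y^2 - 9*y - 14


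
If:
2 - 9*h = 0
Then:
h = 2/9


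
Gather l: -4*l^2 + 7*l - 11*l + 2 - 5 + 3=-4*l^2 - 4*l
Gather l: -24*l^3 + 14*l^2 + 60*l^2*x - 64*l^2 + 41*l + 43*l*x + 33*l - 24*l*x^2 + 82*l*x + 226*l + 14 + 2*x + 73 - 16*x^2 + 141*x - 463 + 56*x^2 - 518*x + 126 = -24*l^3 + l^2*(60*x - 50) + l*(-24*x^2 + 125*x + 300) + 40*x^2 - 375*x - 250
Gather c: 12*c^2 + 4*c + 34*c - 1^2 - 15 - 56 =12*c^2 + 38*c - 72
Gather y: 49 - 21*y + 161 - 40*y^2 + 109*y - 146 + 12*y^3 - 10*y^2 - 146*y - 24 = 12*y^3 - 50*y^2 - 58*y + 40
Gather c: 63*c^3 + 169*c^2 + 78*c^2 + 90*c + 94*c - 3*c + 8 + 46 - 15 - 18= 63*c^3 + 247*c^2 + 181*c + 21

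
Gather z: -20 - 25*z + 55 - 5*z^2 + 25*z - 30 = 5 - 5*z^2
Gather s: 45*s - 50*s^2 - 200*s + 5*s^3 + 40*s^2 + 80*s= 5*s^3 - 10*s^2 - 75*s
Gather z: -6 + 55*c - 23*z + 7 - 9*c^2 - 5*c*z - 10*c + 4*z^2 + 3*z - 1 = -9*c^2 + 45*c + 4*z^2 + z*(-5*c - 20)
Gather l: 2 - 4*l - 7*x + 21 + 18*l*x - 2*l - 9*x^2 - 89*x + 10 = l*(18*x - 6) - 9*x^2 - 96*x + 33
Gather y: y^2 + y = y^2 + y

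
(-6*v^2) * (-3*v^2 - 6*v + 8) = 18*v^4 + 36*v^3 - 48*v^2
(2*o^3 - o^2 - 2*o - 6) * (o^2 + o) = 2*o^5 + o^4 - 3*o^3 - 8*o^2 - 6*o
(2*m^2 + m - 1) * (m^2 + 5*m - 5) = 2*m^4 + 11*m^3 - 6*m^2 - 10*m + 5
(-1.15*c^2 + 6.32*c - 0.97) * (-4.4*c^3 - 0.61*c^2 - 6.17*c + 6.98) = 5.06*c^5 - 27.1065*c^4 + 7.5083*c^3 - 46.4297*c^2 + 50.0985*c - 6.7706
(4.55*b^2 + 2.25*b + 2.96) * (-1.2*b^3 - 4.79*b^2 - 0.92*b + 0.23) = -5.46*b^5 - 24.4945*b^4 - 18.5155*b^3 - 15.2019*b^2 - 2.2057*b + 0.6808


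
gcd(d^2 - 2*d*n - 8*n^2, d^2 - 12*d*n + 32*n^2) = d - 4*n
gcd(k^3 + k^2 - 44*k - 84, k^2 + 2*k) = k + 2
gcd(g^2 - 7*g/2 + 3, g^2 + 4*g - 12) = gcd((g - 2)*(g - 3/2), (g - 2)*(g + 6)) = g - 2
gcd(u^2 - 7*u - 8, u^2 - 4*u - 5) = u + 1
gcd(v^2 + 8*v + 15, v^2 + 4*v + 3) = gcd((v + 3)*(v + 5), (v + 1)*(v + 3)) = v + 3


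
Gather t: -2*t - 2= -2*t - 2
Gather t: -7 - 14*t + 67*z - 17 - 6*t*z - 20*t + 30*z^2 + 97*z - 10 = t*(-6*z - 34) + 30*z^2 + 164*z - 34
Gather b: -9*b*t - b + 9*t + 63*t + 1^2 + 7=b*(-9*t - 1) + 72*t + 8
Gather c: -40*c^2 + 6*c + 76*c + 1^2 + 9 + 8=-40*c^2 + 82*c + 18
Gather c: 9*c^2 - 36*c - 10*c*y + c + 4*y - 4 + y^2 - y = 9*c^2 + c*(-10*y - 35) + y^2 + 3*y - 4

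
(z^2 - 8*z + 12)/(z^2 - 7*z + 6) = (z - 2)/(z - 1)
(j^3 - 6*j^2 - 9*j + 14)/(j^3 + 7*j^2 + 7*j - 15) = (j^2 - 5*j - 14)/(j^2 + 8*j + 15)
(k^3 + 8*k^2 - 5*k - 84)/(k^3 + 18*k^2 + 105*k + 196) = (k - 3)/(k + 7)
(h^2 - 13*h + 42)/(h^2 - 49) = (h - 6)/(h + 7)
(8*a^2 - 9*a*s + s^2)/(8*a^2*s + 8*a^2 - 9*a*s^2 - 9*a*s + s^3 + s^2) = 1/(s + 1)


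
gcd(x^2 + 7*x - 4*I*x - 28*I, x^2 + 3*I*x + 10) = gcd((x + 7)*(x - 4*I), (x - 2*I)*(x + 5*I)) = 1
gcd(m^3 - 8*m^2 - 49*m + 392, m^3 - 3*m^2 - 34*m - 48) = m - 8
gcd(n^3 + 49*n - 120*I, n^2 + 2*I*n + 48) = n + 8*I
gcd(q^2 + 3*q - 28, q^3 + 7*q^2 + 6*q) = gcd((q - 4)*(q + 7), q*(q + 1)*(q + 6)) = 1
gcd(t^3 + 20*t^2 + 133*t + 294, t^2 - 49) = t + 7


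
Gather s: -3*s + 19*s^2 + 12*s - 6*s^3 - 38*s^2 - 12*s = -6*s^3 - 19*s^2 - 3*s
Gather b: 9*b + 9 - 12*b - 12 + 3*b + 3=0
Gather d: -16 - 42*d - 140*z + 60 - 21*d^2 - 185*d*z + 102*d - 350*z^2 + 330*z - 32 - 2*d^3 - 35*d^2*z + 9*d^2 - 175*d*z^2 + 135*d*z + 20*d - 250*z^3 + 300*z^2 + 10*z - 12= -2*d^3 + d^2*(-35*z - 12) + d*(-175*z^2 - 50*z + 80) - 250*z^3 - 50*z^2 + 200*z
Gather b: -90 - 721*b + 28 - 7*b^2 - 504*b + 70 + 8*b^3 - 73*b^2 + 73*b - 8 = 8*b^3 - 80*b^2 - 1152*b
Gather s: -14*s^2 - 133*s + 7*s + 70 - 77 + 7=-14*s^2 - 126*s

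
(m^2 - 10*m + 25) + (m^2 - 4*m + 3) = 2*m^2 - 14*m + 28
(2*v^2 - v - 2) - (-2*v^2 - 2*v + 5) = 4*v^2 + v - 7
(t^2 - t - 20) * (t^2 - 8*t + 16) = t^4 - 9*t^3 + 4*t^2 + 144*t - 320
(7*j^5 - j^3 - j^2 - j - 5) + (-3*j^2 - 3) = 7*j^5 - j^3 - 4*j^2 - j - 8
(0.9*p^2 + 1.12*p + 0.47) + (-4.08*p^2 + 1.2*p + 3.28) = -3.18*p^2 + 2.32*p + 3.75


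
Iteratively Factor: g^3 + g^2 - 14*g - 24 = (g + 3)*(g^2 - 2*g - 8) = (g + 2)*(g + 3)*(g - 4)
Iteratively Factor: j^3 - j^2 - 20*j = (j - 5)*(j^2 + 4*j) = (j - 5)*(j + 4)*(j)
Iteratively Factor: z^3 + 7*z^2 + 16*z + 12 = (z + 3)*(z^2 + 4*z + 4) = (z + 2)*(z + 3)*(z + 2)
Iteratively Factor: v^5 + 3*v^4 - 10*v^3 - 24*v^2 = (v - 3)*(v^4 + 6*v^3 + 8*v^2) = (v - 3)*(v + 4)*(v^3 + 2*v^2) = v*(v - 3)*(v + 4)*(v^2 + 2*v) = v^2*(v - 3)*(v + 4)*(v + 2)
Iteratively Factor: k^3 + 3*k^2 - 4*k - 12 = (k + 3)*(k^2 - 4) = (k + 2)*(k + 3)*(k - 2)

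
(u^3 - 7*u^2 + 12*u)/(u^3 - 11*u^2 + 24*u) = (u - 4)/(u - 8)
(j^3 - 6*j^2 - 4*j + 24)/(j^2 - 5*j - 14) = (j^2 - 8*j + 12)/(j - 7)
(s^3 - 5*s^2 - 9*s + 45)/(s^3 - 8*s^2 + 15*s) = (s + 3)/s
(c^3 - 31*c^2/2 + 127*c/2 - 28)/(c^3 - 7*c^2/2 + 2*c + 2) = (2*c^3 - 31*c^2 + 127*c - 56)/(2*c^3 - 7*c^2 + 4*c + 4)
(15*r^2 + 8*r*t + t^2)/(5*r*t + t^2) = (3*r + t)/t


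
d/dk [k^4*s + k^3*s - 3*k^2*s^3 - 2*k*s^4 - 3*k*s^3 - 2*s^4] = s*(4*k^3 + 3*k^2 - 6*k*s^2 - 2*s^3 - 3*s^2)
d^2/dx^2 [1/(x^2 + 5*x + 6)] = 2*(-x^2 - 5*x + (2*x + 5)^2 - 6)/(x^2 + 5*x + 6)^3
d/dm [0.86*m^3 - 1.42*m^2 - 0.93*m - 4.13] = 2.58*m^2 - 2.84*m - 0.93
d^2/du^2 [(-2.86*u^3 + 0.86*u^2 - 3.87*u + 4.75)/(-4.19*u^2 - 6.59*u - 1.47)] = (5.6843418860808e-14*u^5 - 2.27373675443232e-13*u^4 + 396.554562*u^3 - 302.332794*u^2 - 892.882752*u - 432.75005)/(73.560059*u^6 + 347.084097*u^5 + 623.313618*u^4 + 529.729901*u^3 + 218.680434*u^2 + 42.720993*u + 3.176523)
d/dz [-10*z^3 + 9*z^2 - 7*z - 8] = -30*z^2 + 18*z - 7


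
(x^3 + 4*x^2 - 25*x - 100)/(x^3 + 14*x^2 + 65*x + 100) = (x - 5)/(x + 5)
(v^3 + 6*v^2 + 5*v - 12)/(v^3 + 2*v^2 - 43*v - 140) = (v^2 + 2*v - 3)/(v^2 - 2*v - 35)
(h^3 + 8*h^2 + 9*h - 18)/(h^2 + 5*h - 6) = h + 3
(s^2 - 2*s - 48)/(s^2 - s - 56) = (s + 6)/(s + 7)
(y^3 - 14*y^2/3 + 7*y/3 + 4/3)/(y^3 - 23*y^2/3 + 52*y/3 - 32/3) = (3*y + 1)/(3*y - 8)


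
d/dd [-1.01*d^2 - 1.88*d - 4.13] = -2.02*d - 1.88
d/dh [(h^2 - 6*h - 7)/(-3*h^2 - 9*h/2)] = 2*(-15*h^2 - 28*h - 21)/(3*h^2*(4*h^2 + 12*h + 9))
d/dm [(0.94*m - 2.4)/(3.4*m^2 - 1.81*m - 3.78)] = (-3.196*m^2 + 16.32*m - 7.8972)/(11.56*m^4 - 12.308*m^3 - 22.4279*m^2 + 13.6836*m + 14.2884)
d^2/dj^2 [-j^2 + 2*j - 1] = -2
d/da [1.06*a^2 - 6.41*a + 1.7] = 2.12*a - 6.41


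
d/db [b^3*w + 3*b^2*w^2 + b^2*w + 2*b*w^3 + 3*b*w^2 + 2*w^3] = w*(3*b^2 + 6*b*w + 2*b + 2*w^2 + 3*w)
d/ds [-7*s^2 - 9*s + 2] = -14*s - 9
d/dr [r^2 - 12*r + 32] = 2*r - 12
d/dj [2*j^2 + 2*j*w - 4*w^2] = 4*j + 2*w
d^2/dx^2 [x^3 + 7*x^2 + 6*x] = 6*x + 14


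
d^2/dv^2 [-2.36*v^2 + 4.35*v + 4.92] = -4.72000000000000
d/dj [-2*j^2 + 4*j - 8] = 4 - 4*j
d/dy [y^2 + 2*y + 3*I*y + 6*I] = 2*y + 2 + 3*I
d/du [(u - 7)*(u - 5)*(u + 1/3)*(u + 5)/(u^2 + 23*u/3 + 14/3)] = (18*u^5 + 147*u^4 - 752*u^3 - 4226*u^2 - 3346*u + 2975)/(9*u^4 + 138*u^3 + 613*u^2 + 644*u + 196)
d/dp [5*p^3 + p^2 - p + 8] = 15*p^2 + 2*p - 1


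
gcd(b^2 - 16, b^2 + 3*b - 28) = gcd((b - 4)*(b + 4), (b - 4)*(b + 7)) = b - 4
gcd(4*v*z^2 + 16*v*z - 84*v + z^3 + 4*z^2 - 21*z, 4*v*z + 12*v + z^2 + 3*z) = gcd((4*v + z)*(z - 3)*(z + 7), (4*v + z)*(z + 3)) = 4*v + z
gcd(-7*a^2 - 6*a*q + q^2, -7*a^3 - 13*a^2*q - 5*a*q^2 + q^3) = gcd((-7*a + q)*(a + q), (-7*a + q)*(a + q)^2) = -7*a^2 - 6*a*q + q^2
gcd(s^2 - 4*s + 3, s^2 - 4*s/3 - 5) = s - 3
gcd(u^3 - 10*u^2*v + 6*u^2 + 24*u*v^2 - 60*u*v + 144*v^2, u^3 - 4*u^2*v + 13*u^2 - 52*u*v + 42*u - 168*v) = u^2 - 4*u*v + 6*u - 24*v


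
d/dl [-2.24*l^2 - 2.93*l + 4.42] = -4.48*l - 2.93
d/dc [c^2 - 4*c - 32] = 2*c - 4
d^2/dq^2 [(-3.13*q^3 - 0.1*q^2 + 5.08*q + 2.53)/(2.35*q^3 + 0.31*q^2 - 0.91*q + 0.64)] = (3.45591*q^6 + 128.16477*q^5 + 245.07492*q^4 + 50.300474*q^3 - 111.63096*q^2 - 40.852518*q + 9.021546)/(12.977875*q^9 + 5.135925*q^8 - 14.39892*q^7 + 6.655381*q^6 + 8.373192*q^5 - 7.257195*q^4 + 1.050845*q^3 + 1.97088*q^2 - 1.118208*q + 0.262144)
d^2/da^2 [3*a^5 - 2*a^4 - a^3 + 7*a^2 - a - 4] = 60*a^3 - 24*a^2 - 6*a + 14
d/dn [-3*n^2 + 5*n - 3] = 5 - 6*n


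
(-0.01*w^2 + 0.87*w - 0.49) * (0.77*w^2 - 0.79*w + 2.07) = -0.0077*w^4 + 0.6778*w^3 - 1.0853*w^2 + 2.188*w - 1.0143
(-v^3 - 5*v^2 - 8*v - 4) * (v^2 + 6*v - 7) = -v^5 - 11*v^4 - 31*v^3 - 17*v^2 + 32*v + 28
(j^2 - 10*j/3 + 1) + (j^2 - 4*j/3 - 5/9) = 2*j^2 - 14*j/3 + 4/9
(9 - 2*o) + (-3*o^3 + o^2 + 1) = -3*o^3 + o^2 - 2*o + 10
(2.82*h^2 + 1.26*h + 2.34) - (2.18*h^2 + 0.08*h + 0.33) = 0.64*h^2 + 1.18*h + 2.01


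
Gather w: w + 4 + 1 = w + 5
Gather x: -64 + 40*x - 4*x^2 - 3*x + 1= -4*x^2 + 37*x - 63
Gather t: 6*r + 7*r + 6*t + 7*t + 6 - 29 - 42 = 13*r + 13*t - 65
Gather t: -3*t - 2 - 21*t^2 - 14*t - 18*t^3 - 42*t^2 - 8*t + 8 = -18*t^3 - 63*t^2 - 25*t + 6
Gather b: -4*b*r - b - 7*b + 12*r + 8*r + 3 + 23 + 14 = b*(-4*r - 8) + 20*r + 40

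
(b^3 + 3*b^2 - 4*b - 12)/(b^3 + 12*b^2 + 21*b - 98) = (b^2 + 5*b + 6)/(b^2 + 14*b + 49)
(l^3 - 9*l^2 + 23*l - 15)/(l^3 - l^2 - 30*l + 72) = (l^2 - 6*l + 5)/(l^2 + 2*l - 24)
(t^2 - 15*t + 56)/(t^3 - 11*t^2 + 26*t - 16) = (t - 7)/(t^2 - 3*t + 2)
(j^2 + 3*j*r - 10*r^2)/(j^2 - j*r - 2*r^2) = (j + 5*r)/(j + r)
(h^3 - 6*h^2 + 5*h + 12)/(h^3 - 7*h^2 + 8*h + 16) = (h - 3)/(h - 4)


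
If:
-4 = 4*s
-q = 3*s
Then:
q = 3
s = -1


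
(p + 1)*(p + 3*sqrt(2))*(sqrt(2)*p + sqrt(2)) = sqrt(2)*p^3 + 2*sqrt(2)*p^2 + 6*p^2 + sqrt(2)*p + 12*p + 6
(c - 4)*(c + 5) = c^2 + c - 20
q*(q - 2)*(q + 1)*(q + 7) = q^4 + 6*q^3 - 9*q^2 - 14*q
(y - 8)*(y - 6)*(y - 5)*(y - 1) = y^4 - 20*y^3 + 137*y^2 - 358*y + 240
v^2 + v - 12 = (v - 3)*(v + 4)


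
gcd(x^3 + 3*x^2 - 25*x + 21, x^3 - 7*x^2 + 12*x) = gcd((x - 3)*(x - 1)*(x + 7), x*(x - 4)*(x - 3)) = x - 3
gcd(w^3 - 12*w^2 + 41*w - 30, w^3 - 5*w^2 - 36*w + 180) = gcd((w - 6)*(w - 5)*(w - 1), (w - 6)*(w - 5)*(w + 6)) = w^2 - 11*w + 30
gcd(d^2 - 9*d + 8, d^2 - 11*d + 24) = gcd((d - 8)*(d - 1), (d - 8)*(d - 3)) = d - 8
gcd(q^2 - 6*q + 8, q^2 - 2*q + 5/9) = 1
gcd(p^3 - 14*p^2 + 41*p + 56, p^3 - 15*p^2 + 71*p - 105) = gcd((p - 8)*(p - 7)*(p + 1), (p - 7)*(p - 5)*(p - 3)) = p - 7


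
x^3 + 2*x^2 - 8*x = x*(x - 2)*(x + 4)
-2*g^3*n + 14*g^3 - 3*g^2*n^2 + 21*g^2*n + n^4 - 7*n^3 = (-2*g + n)*(g + n)^2*(n - 7)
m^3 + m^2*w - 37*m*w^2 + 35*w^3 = (m - 5*w)*(m - w)*(m + 7*w)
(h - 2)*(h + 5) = h^2 + 3*h - 10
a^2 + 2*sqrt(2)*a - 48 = (a - 4*sqrt(2))*(a + 6*sqrt(2))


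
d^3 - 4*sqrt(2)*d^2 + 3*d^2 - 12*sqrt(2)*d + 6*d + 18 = (d + 3)*(d - 3*sqrt(2))*(d - sqrt(2))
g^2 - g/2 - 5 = (g - 5/2)*(g + 2)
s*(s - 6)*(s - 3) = s^3 - 9*s^2 + 18*s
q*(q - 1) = q^2 - q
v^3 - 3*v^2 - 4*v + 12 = (v - 3)*(v - 2)*(v + 2)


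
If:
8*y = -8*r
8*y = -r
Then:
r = 0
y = 0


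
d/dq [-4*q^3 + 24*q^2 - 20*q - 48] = -12*q^2 + 48*q - 20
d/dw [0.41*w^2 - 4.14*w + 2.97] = 0.82*w - 4.14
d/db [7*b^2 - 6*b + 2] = 14*b - 6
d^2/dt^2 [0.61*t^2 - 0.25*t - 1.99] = 1.22000000000000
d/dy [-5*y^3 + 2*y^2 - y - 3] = -15*y^2 + 4*y - 1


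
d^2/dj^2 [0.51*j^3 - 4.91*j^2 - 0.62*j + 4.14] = 3.06*j - 9.82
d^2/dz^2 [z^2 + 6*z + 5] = 2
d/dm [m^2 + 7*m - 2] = 2*m + 7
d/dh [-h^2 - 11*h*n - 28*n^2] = -2*h - 11*n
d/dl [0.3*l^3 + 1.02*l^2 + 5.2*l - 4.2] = 0.9*l^2 + 2.04*l + 5.2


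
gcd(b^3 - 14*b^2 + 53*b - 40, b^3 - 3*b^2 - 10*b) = b - 5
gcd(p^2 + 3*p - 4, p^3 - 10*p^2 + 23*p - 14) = p - 1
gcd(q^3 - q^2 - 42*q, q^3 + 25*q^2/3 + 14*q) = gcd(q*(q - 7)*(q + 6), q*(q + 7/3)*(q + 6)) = q^2 + 6*q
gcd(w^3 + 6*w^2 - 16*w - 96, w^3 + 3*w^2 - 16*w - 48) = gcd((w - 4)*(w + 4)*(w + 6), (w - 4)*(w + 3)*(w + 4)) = w^2 - 16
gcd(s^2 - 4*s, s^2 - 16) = s - 4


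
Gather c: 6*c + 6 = 6*c + 6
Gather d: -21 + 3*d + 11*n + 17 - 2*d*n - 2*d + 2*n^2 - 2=d*(1 - 2*n) + 2*n^2 + 11*n - 6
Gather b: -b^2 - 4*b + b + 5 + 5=-b^2 - 3*b + 10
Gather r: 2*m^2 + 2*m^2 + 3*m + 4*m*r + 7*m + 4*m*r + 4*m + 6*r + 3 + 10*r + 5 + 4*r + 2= 4*m^2 + 14*m + r*(8*m + 20) + 10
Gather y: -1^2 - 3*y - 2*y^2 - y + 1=-2*y^2 - 4*y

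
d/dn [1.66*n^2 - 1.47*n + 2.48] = 3.32*n - 1.47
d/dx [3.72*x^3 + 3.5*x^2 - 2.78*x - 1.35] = 11.16*x^2 + 7.0*x - 2.78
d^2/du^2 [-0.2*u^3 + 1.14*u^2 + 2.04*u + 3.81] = 2.28 - 1.2*u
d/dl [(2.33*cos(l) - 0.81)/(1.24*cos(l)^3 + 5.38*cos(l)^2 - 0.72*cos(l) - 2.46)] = (5.7784*cos(l)^3 + 9.5222*cos(l)^2 - 8.7156*cos(l) + 6.315)*sin(l)/(1.5376*cos(l)^6 + 13.3424*cos(l)^5 + 27.1588*cos(l)^4 - 13.848*cos(l)^3 - 25.9512*cos(l)^2 + 3.5424*cos(l) + 6.0516)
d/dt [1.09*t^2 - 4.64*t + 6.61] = 2.18*t - 4.64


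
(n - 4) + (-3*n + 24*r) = -2*n + 24*r - 4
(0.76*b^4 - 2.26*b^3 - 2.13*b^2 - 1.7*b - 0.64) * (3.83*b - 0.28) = 2.9108*b^5 - 8.8686*b^4 - 7.5251*b^3 - 5.9146*b^2 - 1.9752*b + 0.1792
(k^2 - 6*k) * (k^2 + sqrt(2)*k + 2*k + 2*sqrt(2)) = k^4 - 4*k^3 + sqrt(2)*k^3 - 12*k^2 - 4*sqrt(2)*k^2 - 12*sqrt(2)*k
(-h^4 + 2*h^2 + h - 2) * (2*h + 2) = -2*h^5 - 2*h^4 + 4*h^3 + 6*h^2 - 2*h - 4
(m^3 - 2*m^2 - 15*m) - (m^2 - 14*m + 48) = m^3 - 3*m^2 - m - 48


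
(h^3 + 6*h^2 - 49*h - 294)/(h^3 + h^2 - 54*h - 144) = (h^2 - 49)/(h^2 - 5*h - 24)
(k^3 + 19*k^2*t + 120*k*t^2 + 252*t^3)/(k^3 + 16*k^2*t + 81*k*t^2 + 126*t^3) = (k + 6*t)/(k + 3*t)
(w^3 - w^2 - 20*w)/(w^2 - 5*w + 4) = w*(w^2 - w - 20)/(w^2 - 5*w + 4)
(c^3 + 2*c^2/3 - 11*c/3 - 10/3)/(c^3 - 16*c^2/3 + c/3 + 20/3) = (3*c^2 - c - 10)/(3*c^2 - 19*c + 20)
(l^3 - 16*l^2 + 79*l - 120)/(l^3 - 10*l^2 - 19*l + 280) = (l^2 - 8*l + 15)/(l^2 - 2*l - 35)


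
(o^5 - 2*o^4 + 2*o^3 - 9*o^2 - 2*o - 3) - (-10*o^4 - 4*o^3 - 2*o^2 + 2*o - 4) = o^5 + 8*o^4 + 6*o^3 - 7*o^2 - 4*o + 1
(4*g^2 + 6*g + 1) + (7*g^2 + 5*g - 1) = 11*g^2 + 11*g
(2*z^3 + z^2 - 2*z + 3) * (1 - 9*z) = -18*z^4 - 7*z^3 + 19*z^2 - 29*z + 3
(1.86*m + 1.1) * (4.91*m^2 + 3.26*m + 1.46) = 9.1326*m^3 + 11.4646*m^2 + 6.3016*m + 1.606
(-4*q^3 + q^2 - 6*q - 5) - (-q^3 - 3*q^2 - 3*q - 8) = -3*q^3 + 4*q^2 - 3*q + 3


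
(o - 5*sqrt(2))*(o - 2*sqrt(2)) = o^2 - 7*sqrt(2)*o + 20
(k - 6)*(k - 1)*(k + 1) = k^3 - 6*k^2 - k + 6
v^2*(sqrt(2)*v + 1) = sqrt(2)*v^3 + v^2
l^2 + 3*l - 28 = (l - 4)*(l + 7)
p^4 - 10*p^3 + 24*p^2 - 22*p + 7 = (p - 7)*(p - 1)^3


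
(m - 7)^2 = m^2 - 14*m + 49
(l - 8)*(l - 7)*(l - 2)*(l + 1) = l^4 - 16*l^3 + 69*l^2 - 26*l - 112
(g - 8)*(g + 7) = g^2 - g - 56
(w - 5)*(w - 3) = w^2 - 8*w + 15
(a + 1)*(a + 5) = a^2 + 6*a + 5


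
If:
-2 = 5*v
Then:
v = -2/5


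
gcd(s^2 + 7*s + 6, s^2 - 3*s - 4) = s + 1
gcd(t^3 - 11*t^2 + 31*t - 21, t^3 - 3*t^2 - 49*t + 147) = t^2 - 10*t + 21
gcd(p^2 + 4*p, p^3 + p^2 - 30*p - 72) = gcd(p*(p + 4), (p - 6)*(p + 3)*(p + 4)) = p + 4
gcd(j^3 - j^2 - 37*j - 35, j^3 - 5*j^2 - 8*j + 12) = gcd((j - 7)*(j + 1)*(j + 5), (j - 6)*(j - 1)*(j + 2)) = 1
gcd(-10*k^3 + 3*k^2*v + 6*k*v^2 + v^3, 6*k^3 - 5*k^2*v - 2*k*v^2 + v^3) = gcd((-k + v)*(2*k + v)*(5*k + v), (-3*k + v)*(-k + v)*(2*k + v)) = -2*k^2 + k*v + v^2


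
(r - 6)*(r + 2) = r^2 - 4*r - 12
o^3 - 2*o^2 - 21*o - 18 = (o - 6)*(o + 1)*(o + 3)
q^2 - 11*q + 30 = (q - 6)*(q - 5)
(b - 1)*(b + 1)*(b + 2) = b^3 + 2*b^2 - b - 2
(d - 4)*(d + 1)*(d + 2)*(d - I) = d^4 - d^3 - I*d^3 - 10*d^2 + I*d^2 - 8*d + 10*I*d + 8*I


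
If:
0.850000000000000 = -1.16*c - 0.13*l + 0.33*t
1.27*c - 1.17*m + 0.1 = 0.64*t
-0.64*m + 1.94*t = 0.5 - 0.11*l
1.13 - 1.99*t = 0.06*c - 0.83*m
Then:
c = -0.01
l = -5.18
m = -0.20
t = 0.49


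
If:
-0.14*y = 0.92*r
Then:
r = -0.152173913043478*y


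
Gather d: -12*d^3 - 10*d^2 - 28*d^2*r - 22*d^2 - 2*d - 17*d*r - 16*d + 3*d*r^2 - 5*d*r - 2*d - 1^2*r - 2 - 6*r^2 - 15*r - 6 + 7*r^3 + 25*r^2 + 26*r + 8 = -12*d^3 + d^2*(-28*r - 32) + d*(3*r^2 - 22*r - 20) + 7*r^3 + 19*r^2 + 10*r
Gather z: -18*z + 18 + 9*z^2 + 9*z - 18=9*z^2 - 9*z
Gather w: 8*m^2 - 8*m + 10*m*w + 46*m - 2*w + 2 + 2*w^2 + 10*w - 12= 8*m^2 + 38*m + 2*w^2 + w*(10*m + 8) - 10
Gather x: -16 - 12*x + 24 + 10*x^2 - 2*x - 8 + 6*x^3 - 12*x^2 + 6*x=6*x^3 - 2*x^2 - 8*x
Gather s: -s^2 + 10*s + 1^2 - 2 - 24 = -s^2 + 10*s - 25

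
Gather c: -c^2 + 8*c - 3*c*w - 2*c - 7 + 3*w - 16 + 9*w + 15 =-c^2 + c*(6 - 3*w) + 12*w - 8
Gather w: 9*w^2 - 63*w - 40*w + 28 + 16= 9*w^2 - 103*w + 44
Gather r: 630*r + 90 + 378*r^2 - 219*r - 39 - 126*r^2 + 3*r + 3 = 252*r^2 + 414*r + 54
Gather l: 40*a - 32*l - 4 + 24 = 40*a - 32*l + 20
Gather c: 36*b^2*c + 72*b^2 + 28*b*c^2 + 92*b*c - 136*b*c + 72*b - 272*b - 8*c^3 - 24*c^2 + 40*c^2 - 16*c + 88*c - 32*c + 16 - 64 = 72*b^2 - 200*b - 8*c^3 + c^2*(28*b + 16) + c*(36*b^2 - 44*b + 40) - 48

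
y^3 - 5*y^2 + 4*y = y*(y - 4)*(y - 1)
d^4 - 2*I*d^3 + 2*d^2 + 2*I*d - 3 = (d - 1)*(d + 1)*(d - 3*I)*(d + I)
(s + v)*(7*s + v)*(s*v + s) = 7*s^3*v + 7*s^3 + 8*s^2*v^2 + 8*s^2*v + s*v^3 + s*v^2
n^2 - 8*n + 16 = (n - 4)^2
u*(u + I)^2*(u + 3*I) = u^4 + 5*I*u^3 - 7*u^2 - 3*I*u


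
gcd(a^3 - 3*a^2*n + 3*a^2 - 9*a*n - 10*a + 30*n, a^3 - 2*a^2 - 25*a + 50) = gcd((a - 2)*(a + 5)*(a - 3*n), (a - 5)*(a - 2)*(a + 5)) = a^2 + 3*a - 10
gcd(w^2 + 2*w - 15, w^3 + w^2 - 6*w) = 1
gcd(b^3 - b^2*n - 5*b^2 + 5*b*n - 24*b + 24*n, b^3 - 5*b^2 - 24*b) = b^2 - 5*b - 24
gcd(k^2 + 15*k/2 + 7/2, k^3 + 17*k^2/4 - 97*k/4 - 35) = k + 7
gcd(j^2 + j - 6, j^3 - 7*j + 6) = j^2 + j - 6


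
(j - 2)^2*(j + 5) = j^3 + j^2 - 16*j + 20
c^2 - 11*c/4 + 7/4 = (c - 7/4)*(c - 1)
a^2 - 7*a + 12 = (a - 4)*(a - 3)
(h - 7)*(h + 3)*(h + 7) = h^3 + 3*h^2 - 49*h - 147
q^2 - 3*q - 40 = (q - 8)*(q + 5)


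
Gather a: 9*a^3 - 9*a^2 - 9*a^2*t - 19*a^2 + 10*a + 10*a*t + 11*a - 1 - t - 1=9*a^3 + a^2*(-9*t - 28) + a*(10*t + 21) - t - 2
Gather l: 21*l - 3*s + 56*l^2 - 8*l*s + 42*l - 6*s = 56*l^2 + l*(63 - 8*s) - 9*s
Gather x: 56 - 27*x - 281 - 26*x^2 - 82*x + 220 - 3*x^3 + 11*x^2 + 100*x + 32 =-3*x^3 - 15*x^2 - 9*x + 27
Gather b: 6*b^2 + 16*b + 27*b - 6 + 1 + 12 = 6*b^2 + 43*b + 7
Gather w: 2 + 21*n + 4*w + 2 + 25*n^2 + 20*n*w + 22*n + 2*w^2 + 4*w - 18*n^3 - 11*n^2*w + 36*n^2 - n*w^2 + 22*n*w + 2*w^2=-18*n^3 + 61*n^2 + 43*n + w^2*(4 - n) + w*(-11*n^2 + 42*n + 8) + 4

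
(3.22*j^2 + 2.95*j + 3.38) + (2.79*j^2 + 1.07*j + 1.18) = 6.01*j^2 + 4.02*j + 4.56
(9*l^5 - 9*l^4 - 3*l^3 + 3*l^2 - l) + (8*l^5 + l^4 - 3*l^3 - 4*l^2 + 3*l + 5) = 17*l^5 - 8*l^4 - 6*l^3 - l^2 + 2*l + 5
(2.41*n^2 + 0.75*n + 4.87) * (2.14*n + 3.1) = 5.1574*n^3 + 9.076*n^2 + 12.7468*n + 15.097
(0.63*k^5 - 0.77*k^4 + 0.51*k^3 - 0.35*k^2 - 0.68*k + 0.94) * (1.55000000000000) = 0.9765*k^5 - 1.1935*k^4 + 0.7905*k^3 - 0.5425*k^2 - 1.054*k + 1.457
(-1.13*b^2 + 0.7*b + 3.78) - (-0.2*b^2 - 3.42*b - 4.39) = -0.93*b^2 + 4.12*b + 8.17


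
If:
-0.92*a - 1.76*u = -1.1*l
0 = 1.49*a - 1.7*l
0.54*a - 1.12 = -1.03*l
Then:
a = 0.78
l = 0.68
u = 0.02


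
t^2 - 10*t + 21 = (t - 7)*(t - 3)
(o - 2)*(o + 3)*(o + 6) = o^3 + 7*o^2 - 36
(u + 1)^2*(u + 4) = u^3 + 6*u^2 + 9*u + 4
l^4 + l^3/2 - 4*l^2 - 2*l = l*(l - 2)*(l + 1/2)*(l + 2)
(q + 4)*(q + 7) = q^2 + 11*q + 28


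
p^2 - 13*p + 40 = (p - 8)*(p - 5)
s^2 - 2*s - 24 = (s - 6)*(s + 4)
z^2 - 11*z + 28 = (z - 7)*(z - 4)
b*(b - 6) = b^2 - 6*b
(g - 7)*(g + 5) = g^2 - 2*g - 35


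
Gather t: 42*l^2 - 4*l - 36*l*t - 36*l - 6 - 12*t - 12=42*l^2 - 40*l + t*(-36*l - 12) - 18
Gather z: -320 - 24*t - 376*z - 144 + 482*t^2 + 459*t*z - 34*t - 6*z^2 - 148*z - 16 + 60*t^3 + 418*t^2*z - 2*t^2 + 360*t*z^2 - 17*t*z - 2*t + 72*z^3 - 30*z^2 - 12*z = 60*t^3 + 480*t^2 - 60*t + 72*z^3 + z^2*(360*t - 36) + z*(418*t^2 + 442*t - 536) - 480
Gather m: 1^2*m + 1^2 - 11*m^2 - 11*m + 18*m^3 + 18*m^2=18*m^3 + 7*m^2 - 10*m + 1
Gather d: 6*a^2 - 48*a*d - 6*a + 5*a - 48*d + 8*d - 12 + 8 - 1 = 6*a^2 - a + d*(-48*a - 40) - 5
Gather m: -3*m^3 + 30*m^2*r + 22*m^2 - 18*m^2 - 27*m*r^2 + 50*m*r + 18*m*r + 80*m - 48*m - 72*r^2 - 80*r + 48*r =-3*m^3 + m^2*(30*r + 4) + m*(-27*r^2 + 68*r + 32) - 72*r^2 - 32*r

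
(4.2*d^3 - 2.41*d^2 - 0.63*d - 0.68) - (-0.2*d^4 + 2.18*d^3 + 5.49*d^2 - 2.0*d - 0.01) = 0.2*d^4 + 2.02*d^3 - 7.9*d^2 + 1.37*d - 0.67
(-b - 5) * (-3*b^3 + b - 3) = 3*b^4 + 15*b^3 - b^2 - 2*b + 15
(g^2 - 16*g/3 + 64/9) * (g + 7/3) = g^3 - 3*g^2 - 16*g/3 + 448/27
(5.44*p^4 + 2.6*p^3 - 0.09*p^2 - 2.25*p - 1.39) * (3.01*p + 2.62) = 16.3744*p^5 + 22.0788*p^4 + 6.5411*p^3 - 7.0083*p^2 - 10.0789*p - 3.6418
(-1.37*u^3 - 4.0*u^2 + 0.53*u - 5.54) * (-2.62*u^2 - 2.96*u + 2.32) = 3.5894*u^5 + 14.5352*u^4 + 7.273*u^3 + 3.666*u^2 + 17.628*u - 12.8528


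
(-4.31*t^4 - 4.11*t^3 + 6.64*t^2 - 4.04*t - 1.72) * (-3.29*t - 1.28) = 14.1799*t^5 + 19.0387*t^4 - 16.5848*t^3 + 4.7924*t^2 + 10.83*t + 2.2016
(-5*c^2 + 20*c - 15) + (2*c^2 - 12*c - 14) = -3*c^2 + 8*c - 29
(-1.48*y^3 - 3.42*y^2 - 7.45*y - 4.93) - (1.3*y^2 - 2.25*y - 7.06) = -1.48*y^3 - 4.72*y^2 - 5.2*y + 2.13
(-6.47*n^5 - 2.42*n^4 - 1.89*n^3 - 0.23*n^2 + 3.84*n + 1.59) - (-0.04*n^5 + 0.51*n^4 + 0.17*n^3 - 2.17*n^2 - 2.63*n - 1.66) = -6.43*n^5 - 2.93*n^4 - 2.06*n^3 + 1.94*n^2 + 6.47*n + 3.25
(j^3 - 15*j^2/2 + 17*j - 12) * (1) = j^3 - 15*j^2/2 + 17*j - 12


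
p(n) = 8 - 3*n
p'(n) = -3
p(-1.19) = 11.57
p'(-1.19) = -3.00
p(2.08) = 1.76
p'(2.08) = -3.00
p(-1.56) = 12.68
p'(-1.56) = -3.00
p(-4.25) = 20.75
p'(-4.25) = -3.00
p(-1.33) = 11.99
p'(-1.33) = -3.00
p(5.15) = -7.45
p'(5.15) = -3.00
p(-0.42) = 9.26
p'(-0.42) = -3.00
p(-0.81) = 10.43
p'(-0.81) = -3.00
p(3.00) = -1.00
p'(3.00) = -3.00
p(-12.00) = 44.00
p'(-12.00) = -3.00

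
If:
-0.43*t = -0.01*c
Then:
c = 43.0*t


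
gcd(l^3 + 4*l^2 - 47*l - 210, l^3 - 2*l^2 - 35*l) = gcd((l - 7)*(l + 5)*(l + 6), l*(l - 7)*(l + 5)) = l^2 - 2*l - 35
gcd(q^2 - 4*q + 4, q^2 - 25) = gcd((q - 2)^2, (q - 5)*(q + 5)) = 1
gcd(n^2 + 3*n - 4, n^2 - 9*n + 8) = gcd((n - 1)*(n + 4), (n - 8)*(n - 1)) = n - 1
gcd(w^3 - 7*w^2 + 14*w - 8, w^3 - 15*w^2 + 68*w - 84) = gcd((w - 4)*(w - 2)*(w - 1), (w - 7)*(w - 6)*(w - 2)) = w - 2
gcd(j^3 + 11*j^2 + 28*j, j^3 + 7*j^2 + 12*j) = j^2 + 4*j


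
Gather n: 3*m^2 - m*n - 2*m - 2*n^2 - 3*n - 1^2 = 3*m^2 - 2*m - 2*n^2 + n*(-m - 3) - 1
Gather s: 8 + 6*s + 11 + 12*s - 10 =18*s + 9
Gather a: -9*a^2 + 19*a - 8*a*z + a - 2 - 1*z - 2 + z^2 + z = -9*a^2 + a*(20 - 8*z) + z^2 - 4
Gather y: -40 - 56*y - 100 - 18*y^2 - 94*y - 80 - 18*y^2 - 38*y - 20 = -36*y^2 - 188*y - 240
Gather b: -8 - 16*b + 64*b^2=64*b^2 - 16*b - 8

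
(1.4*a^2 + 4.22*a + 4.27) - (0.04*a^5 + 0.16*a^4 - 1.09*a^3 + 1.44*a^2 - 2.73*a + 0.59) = -0.04*a^5 - 0.16*a^4 + 1.09*a^3 - 0.04*a^2 + 6.95*a + 3.68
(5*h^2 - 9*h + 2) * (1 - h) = -5*h^3 + 14*h^2 - 11*h + 2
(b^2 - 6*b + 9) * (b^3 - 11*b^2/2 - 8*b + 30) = b^5 - 23*b^4/2 + 34*b^3 + 57*b^2/2 - 252*b + 270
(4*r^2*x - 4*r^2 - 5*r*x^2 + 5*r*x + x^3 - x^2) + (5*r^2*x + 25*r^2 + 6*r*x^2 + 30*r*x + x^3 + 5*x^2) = 9*r^2*x + 21*r^2 + r*x^2 + 35*r*x + 2*x^3 + 4*x^2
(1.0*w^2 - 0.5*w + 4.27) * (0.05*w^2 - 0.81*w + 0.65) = 0.05*w^4 - 0.835*w^3 + 1.2685*w^2 - 3.7837*w + 2.7755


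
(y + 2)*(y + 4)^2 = y^3 + 10*y^2 + 32*y + 32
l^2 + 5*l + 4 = (l + 1)*(l + 4)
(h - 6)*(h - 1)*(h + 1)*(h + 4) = h^4 - 2*h^3 - 25*h^2 + 2*h + 24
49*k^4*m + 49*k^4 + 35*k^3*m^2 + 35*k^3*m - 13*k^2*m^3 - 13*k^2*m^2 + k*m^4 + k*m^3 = (-7*k + m)^2*(k + m)*(k*m + k)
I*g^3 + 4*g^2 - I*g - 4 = (g + 1)*(g - 4*I)*(I*g - I)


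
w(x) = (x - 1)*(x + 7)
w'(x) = 2*x + 6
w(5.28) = 52.56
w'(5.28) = 16.56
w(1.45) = 3.80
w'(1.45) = 8.90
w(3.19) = 22.32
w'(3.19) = 12.38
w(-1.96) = -14.92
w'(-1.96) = 2.08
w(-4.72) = -13.04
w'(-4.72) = -3.44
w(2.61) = 15.47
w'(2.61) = 11.22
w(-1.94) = -14.88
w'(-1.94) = 2.12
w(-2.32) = -15.54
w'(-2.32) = 1.36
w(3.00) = 20.00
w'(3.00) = 12.00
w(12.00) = 209.00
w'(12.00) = 30.00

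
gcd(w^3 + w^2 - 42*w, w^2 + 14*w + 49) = w + 7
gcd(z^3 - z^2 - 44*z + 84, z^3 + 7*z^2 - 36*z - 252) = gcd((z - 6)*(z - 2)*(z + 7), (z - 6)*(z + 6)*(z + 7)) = z^2 + z - 42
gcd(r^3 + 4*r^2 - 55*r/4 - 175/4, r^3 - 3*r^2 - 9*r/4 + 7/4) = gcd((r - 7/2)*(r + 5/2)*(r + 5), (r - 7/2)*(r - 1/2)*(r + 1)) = r - 7/2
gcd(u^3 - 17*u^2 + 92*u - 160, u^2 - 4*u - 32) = u - 8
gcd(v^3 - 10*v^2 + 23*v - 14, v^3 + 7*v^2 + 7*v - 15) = v - 1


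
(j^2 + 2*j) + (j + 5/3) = j^2 + 3*j + 5/3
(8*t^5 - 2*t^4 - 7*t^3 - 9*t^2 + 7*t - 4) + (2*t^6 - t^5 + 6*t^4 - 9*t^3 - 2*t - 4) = 2*t^6 + 7*t^5 + 4*t^4 - 16*t^3 - 9*t^2 + 5*t - 8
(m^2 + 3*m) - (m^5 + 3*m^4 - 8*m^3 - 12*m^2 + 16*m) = -m^5 - 3*m^4 + 8*m^3 + 13*m^2 - 13*m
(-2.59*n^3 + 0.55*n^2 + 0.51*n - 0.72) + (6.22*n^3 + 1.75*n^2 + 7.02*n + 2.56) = 3.63*n^3 + 2.3*n^2 + 7.53*n + 1.84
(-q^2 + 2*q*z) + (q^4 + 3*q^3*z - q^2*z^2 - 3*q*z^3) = q^4 + 3*q^3*z - q^2*z^2 - q^2 - 3*q*z^3 + 2*q*z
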